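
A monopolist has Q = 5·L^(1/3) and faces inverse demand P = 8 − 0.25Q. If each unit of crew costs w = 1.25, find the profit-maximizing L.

Marginal revenue from the inverse demand is MR = 8 − 0.5Q.
The marginal product is MP_L = (5/3)·L^(-2/3).
A monopolist hires until marginal revenue product equals the wage: MR·MP_L = w.
At L, Q = 5·L^(1/3). Substituting and solving: (8 − 2.5·L^(1/3))·(5/3)·L^(-2/3) = 1.25 gives L = 8.

L* = 8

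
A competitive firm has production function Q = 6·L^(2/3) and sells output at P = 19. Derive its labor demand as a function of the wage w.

MP_L = (2/3)·6·L^(-1/3) = 4·L^(-1/3).
Setting P·MP_L = w: 76·L^(-1/3) = w.
Solving for L: L^(-1/3) = w/76, so L = (76/w)^(3).

L(w) = 438976/w³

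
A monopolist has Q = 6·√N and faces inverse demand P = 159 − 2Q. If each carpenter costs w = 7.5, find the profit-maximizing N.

N* = 36

Marginal revenue from the inverse demand is MR = 159 − 4Q.
The marginal product is MP_N = 3·N^(-1/2).
A monopolist hires until marginal revenue product equals the wage: MR·MP_N = w.
At N, Q = 6·√N. Substituting and solving: (159 − 24·√N)·3·N^(-1/2) = 7.5 gives N = 36.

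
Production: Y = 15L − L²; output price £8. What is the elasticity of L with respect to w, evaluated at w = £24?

From P·MP_L = w with MP_L = 15 − 2L, labor demand is L(w) = (15 − w/8)/2.
dL/dw = −1/(16) = -0.0625.
At w = 24, L = 6, so ε = (dL/dw)·(w/L) = (-0.0625)·(24/6) = -0.25.

ε = -0.25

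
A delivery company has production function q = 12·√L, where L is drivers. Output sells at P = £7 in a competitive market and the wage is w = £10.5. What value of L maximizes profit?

L* = 16

MP_L = (1/2)·12·L^(-1/2) = 6·L^(-1/2).
Profit maximization for a price taker requires P·MP_L = w: 7·6·L^(-1/2) = 10.5.
So L^(-1/2) = 0.25, which gives L = 16.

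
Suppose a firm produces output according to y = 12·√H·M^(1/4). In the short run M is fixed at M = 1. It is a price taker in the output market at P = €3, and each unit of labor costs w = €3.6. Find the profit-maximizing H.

With M = 1, MP_H = (1/2)·12·H^(-1/2)·1^(1/4) = 6·H^(-1/2).
Profit maximization for a price taker requires P·MP_H = w: 3·6·H^(-1/2) = 3.6.
So H^(-1/2) = 0.2, which gives H = 25.

H* = 25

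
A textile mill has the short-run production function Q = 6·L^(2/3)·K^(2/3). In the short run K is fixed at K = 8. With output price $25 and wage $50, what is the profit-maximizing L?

With K = 8, MP_L = (2/3)·6·L^(-1/3)·8^(2/3) = 16·L^(-1/3).
Profit maximization for a price taker requires P·MP_L = w: 25·16·L^(-1/3) = 50.
So L^(-1/3) = 0.125, which gives L = 512.

L* = 512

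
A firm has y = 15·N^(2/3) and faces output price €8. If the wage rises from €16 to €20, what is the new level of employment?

From P·MP_N = w with MP_N = 10·N^(-1/3), the labor demand is N(w) = (80/w)^(3).
At w = 16: N = 125. At w = 20: N = 64.

N* = 64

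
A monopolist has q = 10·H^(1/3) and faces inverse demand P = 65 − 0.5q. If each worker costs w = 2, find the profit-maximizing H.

Marginal revenue from the inverse demand is MR = 65 − q.
The marginal product is MP_H = (10/3)·H^(-2/3).
A monopolist hires until marginal revenue product equals the wage: MR·MP_H = w.
At H, q = 10·H^(1/3). Substituting and solving: (65 − 10·H^(1/3))·(10/3)·H^(-2/3) = 2 gives H = 125.

H* = 125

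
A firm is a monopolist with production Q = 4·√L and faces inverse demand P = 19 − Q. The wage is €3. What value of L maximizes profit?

Marginal revenue from the inverse demand is MR = 19 − 2Q.
The marginal product is MP_L = 2·L^(-1/2).
A monopolist hires until marginal revenue product equals the wage: MR·MP_L = w.
At L, Q = 4·√L. Substituting and solving: (19 − 8·√L)·2·L^(-1/2) = 3 gives L = 4.

L* = 4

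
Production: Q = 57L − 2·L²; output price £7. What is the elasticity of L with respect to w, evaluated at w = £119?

From P·MP_L = w with MP_L = 57 − 4L, labor demand is L(w) = (57 − w/7)/4.
dL/dw = −1/(28) = -1/28.
At w = 119, L = 10, so ε = (dL/dw)·(w/L) = (-1/28)·(119/10) = -0.425.

ε = -0.425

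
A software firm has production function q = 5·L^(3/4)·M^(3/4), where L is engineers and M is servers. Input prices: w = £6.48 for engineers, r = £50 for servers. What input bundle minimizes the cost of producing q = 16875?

L* = 625, M* = 81

Cost minimization requires the marginal rate of technical substitution to equal the input-price ratio: MP_L/MP_M = w/r.
Here MP_L/MP_M = (3/4)·(M/L)/(3/4) = (M/L). Setting this equal to 6.48/50 = 0.1296 gives M = 0.1296L.
Substituting into q = 16875: 5·L^(3/4)·(0.1296L)^(3/4) = 16875.
Solving, L = 625 and M = 81.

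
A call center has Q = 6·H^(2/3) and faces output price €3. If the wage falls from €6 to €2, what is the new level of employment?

H* = 216

From P·MP_H = w with MP_H = 4·H^(-1/3), the labor demand is H(w) = (12/w)^(3).
At w = 6: H = 8. At w = 2: H = 216.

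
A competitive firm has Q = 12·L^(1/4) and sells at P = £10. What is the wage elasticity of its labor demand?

MP_L = (1/4)·12·L^(-3/4), so P·MP_L = w gives 30·L^(-3/4) = w.
Solving, L(w) = (30/w)^(4/3). This is a constant-elasticity form: L ∝ w^(−4/3), so ε = −4/3.

ε = -4/3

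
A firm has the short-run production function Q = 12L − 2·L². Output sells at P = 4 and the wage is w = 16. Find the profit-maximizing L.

L* = 2

The marginal product of L is MP_L = 12 − 4L.
A price-taking firm hires until the value of the marginal product equals the wage: P·MP_L = w, so 4·(12 − 4L) = 16.
Then 12 − 4L = 4, giving L = 2.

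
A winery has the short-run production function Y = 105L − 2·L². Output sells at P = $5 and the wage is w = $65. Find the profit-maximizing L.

The marginal product of L is MP_L = 105 − 4L.
A price-taking firm hires until the value of the marginal product equals the wage: P·MP_L = w, so 5·(105 − 4L) = 65.
Then 105 − 4L = 13, giving L = 23.

L* = 23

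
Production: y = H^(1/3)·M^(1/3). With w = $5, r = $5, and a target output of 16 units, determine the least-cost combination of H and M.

H* = 64, M* = 64

Cost minimization requires the marginal rate of technical substitution to equal the input-price ratio: MP_H/MP_M = w/r.
Here MP_H/MP_M = (1/3)·(M/H)/(1/3) = (M/H). Setting this equal to 5/5 = 1 gives M = H.
Substituting into y = 16: H^(1/3)·(H)^(1/3) = 16.
Solving, H = 64 and M = 64.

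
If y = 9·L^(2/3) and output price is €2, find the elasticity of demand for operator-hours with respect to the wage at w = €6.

MP_L = (2/3)·9·L^(-1/3), so P·MP_L = w gives 12·L^(-1/3) = w.
Solving, L(w) = (12/w)^(3). This is a constant-elasticity form: L ∝ w^(−3), so ε = −3.

ε = -3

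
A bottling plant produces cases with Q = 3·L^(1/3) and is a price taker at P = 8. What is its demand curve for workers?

L(w) = (8/w)^(3/2)

MP_L = (1/3)·3·L^(-2/3) = L^(-2/3).
Setting P·MP_L = w: 8·L^(-2/3) = w.
Solving for L: L^(-2/3) = w/8, so L = (8/w)^(3/2).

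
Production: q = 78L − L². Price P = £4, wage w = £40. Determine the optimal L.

The marginal product of L is MP_L = 78 − 2L.
A price-taking firm hires until the value of the marginal product equals the wage: P·MP_L = w, so 4·(78 − 2L) = 40.
Then 78 − 2L = 10, giving L = 34.

L* = 34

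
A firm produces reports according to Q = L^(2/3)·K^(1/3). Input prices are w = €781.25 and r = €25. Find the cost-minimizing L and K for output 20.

L* = 8, K* = 125

Cost minimization requires the marginal rate of technical substitution to equal the input-price ratio: MP_L/MP_K = w/r.
Here MP_L/MP_K = (2/3)·(K/L)/(1/3) = 2·(K/L). Setting this equal to 781.25/25 = 31.25 gives K = 15.625L.
Substituting into Q = 20: L^(2/3)·(15.625L)^(1/3) = 20.
Solving, L = 8 and K = 125.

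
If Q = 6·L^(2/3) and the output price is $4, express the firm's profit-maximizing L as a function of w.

MP_L = (2/3)·6·L^(-1/3) = 4·L^(-1/3).
Setting P·MP_L = w: 16·L^(-1/3) = w.
Solving for L: L^(-1/3) = w/16, so L = (16/w)^(3).

L(w) = 4096/w³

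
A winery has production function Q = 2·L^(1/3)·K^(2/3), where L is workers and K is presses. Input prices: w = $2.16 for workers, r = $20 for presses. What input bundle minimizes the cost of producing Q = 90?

L* = 125, K* = 27

Cost minimization requires the marginal rate of technical substitution to equal the input-price ratio: MP_L/MP_K = w/r.
Here MP_L/MP_K = (1/3)·(K/L)/(2/3) = 0.5·(K/L). Setting this equal to 2.16/20 = 0.108 gives K = 0.216L.
Substituting into Q = 90: 2·L^(1/3)·(0.216L)^(2/3) = 90.
Solving, L = 125 and K = 27.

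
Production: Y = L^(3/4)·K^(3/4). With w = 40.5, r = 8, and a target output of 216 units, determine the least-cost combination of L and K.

Cost minimization requires the marginal rate of technical substitution to equal the input-price ratio: MP_L/MP_K = w/r.
Here MP_L/MP_K = (3/4)·(K/L)/(3/4) = (K/L). Setting this equal to 40.5/8 = 5.0625 gives K = 5.0625L.
Substituting into Y = 216: L^(3/4)·(5.0625L)^(3/4) = 216.
Solving, L = 16 and K = 81.

L* = 16, K* = 81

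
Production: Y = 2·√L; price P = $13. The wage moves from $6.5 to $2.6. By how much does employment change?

From P·MP_L = w with MP_L = L^(-1/2), the labor demand is L(w) = (13/w)^(2).
At w = 6.5: L = 4. At w = 2.6: L = 25.
ΔL = 25 − 4 = 21.

ΔL = 21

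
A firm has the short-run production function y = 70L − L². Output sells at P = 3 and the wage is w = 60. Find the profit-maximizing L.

L* = 25

The marginal product of L is MP_L = 70 − 2L.
A price-taking firm hires until the value of the marginal product equals the wage: P·MP_L = w, so 3·(70 − 2L) = 60.
Then 70 − 2L = 20, giving L = 25.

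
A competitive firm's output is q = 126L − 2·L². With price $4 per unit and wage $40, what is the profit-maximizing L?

L* = 29

The marginal product of L is MP_L = 126 − 4L.
A price-taking firm hires until the value of the marginal product equals the wage: P·MP_L = w, so 4·(126 − 4L) = 40.
Then 126 − 4L = 10, giving L = 29.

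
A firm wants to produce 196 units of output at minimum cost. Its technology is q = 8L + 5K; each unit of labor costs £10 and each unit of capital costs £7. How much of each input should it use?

L* = 24.5, K* = 0

The inputs are perfect substitutes, so the firm uses whichever has the lower cost per unit of output.
Cost per unit of output via L is w/8 = 1.25; via K it is r/5 = 1.4. L is cheaper.
Producing q = 196 with L alone: L = 24.5, K = 0.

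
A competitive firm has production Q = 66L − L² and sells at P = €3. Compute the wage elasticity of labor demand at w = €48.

From P·MP_L = w with MP_L = 66 − 2L, labor demand is L(w) = (66 − w/3)/2.
dL/dw = −1/(6) = -1/6.
At w = 48, L = 25, so ε = (dL/dw)·(w/L) = (-1/6)·(48/25) = -0.32.

ε = -0.32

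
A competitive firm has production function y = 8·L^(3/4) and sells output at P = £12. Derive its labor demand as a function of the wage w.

L(w) = (72/w)^(4)

MP_L = (3/4)·8·L^(-1/4) = 6·L^(-1/4).
Setting P·MP_L = w: 72·L^(-1/4) = w.
Solving for L: L^(-1/4) = w/72, so L = (72/w)^(4).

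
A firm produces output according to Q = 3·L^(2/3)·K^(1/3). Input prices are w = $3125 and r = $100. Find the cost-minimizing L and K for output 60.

Cost minimization requires the marginal rate of technical substitution to equal the input-price ratio: MP_L/MP_K = w/r.
Here MP_L/MP_K = (2/3)·(K/L)/(1/3) = 2·(K/L). Setting this equal to 3125/100 = 31.25 gives K = 15.625L.
Substituting into Q = 60: 3·L^(2/3)·(15.625L)^(1/3) = 60.
Solving, L = 8 and K = 125.

L* = 8, K* = 125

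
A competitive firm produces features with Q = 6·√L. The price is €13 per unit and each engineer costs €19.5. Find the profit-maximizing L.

L* = 4

MP_L = (1/2)·6·L^(-1/2) = 3·L^(-1/2).
Profit maximization for a price taker requires P·MP_L = w: 13·3·L^(-1/2) = 19.5.
So L^(-1/2) = 0.5, which gives L = 4.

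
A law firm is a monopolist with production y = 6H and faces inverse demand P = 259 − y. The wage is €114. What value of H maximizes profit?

Marginal revenue from the inverse demand is MR = 259 − 2y.
The marginal product is MP_H = 6.
A monopolist hires until marginal revenue product equals the wage: MR·MP_H = w.
(259 − 12H)·6 = 114, so H = 20.

H* = 20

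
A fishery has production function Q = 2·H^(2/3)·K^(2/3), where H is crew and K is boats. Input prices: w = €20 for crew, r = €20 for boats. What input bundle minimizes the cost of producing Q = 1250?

Cost minimization requires the marginal rate of technical substitution to equal the input-price ratio: MP_H/MP_K = w/r.
Here MP_H/MP_K = (2/3)·(K/H)/(2/3) = (K/H). Setting this equal to 20/20 = 1 gives K = H.
Substituting into Q = 1250: 2·H^(2/3)·(H)^(2/3) = 1250.
Solving, H = 125 and K = 125.

H* = 125, K* = 125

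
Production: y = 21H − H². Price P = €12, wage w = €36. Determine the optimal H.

The marginal product of H is MP_H = 21 − 2H.
A price-taking firm hires until the value of the marginal product equals the wage: P·MP_H = w, so 12·(21 − 2H) = 36.
Then 21 − 2H = 3, giving H = 9.

H* = 9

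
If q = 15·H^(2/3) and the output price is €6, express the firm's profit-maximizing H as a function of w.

H(w) = 216000/w³

MP_H = (2/3)·15·H^(-1/3) = 10·H^(-1/3).
Setting P·MP_H = w: 60·H^(-1/3) = w.
Solving for H: H^(-1/3) = w/60, so H = (60/w)^(3).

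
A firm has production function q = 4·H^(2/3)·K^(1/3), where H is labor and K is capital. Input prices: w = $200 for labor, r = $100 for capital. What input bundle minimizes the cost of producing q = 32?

Cost minimization requires the marginal rate of technical substitution to equal the input-price ratio: MP_H/MP_K = w/r.
Here MP_H/MP_K = (2/3)·(K/H)/(1/3) = 2·(K/H). Setting this equal to 200/100 = 2 gives K = H.
Substituting into q = 32: 4·H^(2/3)·(H)^(1/3) = 32.
Solving, H = 8 and K = 8.

H* = 8, K* = 8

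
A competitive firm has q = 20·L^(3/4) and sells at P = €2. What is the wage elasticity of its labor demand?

MP_L = (3/4)·20·L^(-1/4), so P·MP_L = w gives 30·L^(-1/4) = w.
Solving, L(w) = (30/w)^(4). This is a constant-elasticity form: L ∝ w^(−4), so ε = −4.

ε = -4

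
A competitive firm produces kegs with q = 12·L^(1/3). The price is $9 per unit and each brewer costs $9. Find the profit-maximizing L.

L* = 8

MP_L = (1/3)·12·L^(-2/3) = 4·L^(-2/3).
Profit maximization for a price taker requires P·MP_L = w: 9·4·L^(-2/3) = 9.
So L^(-2/3) = 0.25, which gives L = 8.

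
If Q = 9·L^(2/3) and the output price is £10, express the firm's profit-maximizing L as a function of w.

L(w) = 216000/w³

MP_L = (2/3)·9·L^(-1/3) = 6·L^(-1/3).
Setting P·MP_L = w: 60·L^(-1/3) = w.
Solving for L: L^(-1/3) = w/60, so L = (60/w)^(3).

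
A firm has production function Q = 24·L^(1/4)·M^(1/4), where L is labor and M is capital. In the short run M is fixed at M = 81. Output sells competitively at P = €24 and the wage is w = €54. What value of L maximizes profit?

With M = 81, MP_L = (1/4)·24·L^(-3/4)·81^(1/4) = 18·L^(-3/4).
Profit maximization for a price taker requires P·MP_L = w: 24·18·L^(-3/4) = 54.
So L^(-3/4) = 0.125, which gives L = 16.

L* = 16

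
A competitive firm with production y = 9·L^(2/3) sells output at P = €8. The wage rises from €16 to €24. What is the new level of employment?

From P·MP_L = w with MP_L = 6·L^(-1/3), the labor demand is L(w) = (48/w)^(3).
At w = 16: L = 27. At w = 24: L = 8.

L* = 8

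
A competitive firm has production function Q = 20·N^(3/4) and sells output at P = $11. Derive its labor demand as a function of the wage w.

MP_N = (3/4)·20·N^(-1/4) = 15·N^(-1/4).
Setting P·MP_N = w: 165·N^(-1/4) = w.
Solving for N: N^(-1/4) = w/165, so N = (165/w)^(4).

N(w) = (165/w)^(4)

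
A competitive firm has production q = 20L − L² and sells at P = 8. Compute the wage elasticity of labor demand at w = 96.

From P·MP_L = w with MP_L = 20 − 2L, labor demand is L(w) = (20 − w/8)/2.
dL/dw = −1/(16) = -0.0625.
At w = 96, L = 4, so ε = (dL/dw)·(w/L) = (-0.0625)·(96/4) = -1.5.

ε = -1.5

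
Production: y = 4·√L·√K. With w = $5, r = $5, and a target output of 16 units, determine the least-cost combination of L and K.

L* = 4, K* = 4

Cost minimization requires the marginal rate of technical substitution to equal the input-price ratio: MP_L/MP_K = w/r.
Here MP_L/MP_K = (1/2)·(K/L)/(1/2) = (K/L). Setting this equal to 5/5 = 1 gives K = L.
Substituting into y = 16: 4·L^(1/2)·(L)^(1/2) = 16.
Solving, L = 4 and K = 4.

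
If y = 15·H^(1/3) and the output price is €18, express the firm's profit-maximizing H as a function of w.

MP_H = (1/3)·15·H^(-2/3) = 5·H^(-2/3).
Setting P·MP_H = w: 90·H^(-2/3) = w.
Solving for H: H^(-2/3) = w/90, so H = (90/w)^(3/2).

H(w) = (90/w)^(3/2)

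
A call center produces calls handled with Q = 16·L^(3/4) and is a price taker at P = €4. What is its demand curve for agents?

MP_L = (3/4)·16·L^(-1/4) = 12·L^(-1/4).
Setting P·MP_L = w: 48·L^(-1/4) = w.
Solving for L: L^(-1/4) = w/48, so L = (48/w)^(4).

L(w) = 5308416/w^(4)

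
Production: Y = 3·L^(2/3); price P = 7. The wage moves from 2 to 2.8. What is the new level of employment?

From P·MP_L = w with MP_L = 2·L^(-1/3), the labor demand is L(w) = (14/w)^(3).
At w = 2: L = 343. At w = 2.8: L = 125.

L* = 125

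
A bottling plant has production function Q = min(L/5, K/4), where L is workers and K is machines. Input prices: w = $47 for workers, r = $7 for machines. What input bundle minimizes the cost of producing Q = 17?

With a fixed-proportions technology, the cost-minimizing bundle uses no slack in either input: L/5 = K/4 = Q.
So L = 5·17 = 85 and K = 4·17 = 68.

L* = 85, K* = 68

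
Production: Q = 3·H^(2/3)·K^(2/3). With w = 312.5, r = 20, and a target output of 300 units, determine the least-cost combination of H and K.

H* = 8, K* = 125

Cost minimization requires the marginal rate of technical substitution to equal the input-price ratio: MP_H/MP_K = w/r.
Here MP_H/MP_K = (2/3)·(K/H)/(2/3) = (K/H). Setting this equal to 312.5/20 = 15.625 gives K = 15.625H.
Substituting into Q = 300: 3·H^(2/3)·(15.625H)^(2/3) = 300.
Solving, H = 8 and K = 125.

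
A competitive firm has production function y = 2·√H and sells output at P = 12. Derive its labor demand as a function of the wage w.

H(w) = 144/w²

MP_H = (1/2)·2·H^(-1/2) = H^(-1/2).
Setting P·MP_H = w: 12·H^(-1/2) = w.
Solving for H: H^(-1/2) = w/12, so H = (12/w)^(2).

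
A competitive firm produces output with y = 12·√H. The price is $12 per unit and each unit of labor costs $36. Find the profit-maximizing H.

H* = 4

MP_H = (1/2)·12·H^(-1/2) = 6·H^(-1/2).
Profit maximization for a price taker requires P·MP_H = w: 12·6·H^(-1/2) = 36.
So H^(-1/2) = 0.5, which gives H = 4.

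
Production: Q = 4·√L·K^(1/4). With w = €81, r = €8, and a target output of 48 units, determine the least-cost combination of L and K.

Cost minimization requires the marginal rate of technical substitution to equal the input-price ratio: MP_L/MP_K = w/r.
Here MP_L/MP_K = (1/2)·(K/L)/(1/4) = 2·(K/L). Setting this equal to 81/8 = 10.125 gives K = 5.0625L.
Substituting into Q = 48: 4·L^(1/2)·(5.0625L)^(1/4) = 48.
Solving, L = 16 and K = 81.

L* = 16, K* = 81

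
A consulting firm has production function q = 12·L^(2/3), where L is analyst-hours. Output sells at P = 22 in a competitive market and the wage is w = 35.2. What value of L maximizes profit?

MP_L = (2/3)·12·L^(-1/3) = 8·L^(-1/3).
Profit maximization for a price taker requires P·MP_L = w: 22·8·L^(-1/3) = 35.2.
So L^(-1/3) = 0.2, which gives L = 125.

L* = 125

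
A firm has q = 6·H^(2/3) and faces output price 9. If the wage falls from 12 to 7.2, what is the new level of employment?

From P·MP_H = w with MP_H = 4·H^(-1/3), the labor demand is H(w) = (36/w)^(3).
At w = 12: H = 27. At w = 7.2: H = 125.

H* = 125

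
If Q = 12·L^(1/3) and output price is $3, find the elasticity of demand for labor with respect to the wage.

MP_L = (1/3)·12·L^(-2/3), so P·MP_L = w gives 12·L^(-2/3) = w.
Solving, L(w) = (12/w)^(3/2). This is a constant-elasticity form: L ∝ w^(−3/2), so ε = −3/2.

ε = -1.5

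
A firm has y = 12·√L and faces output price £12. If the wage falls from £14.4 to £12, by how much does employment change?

ΔL = 11

From P·MP_L = w with MP_L = 6·L^(-1/2), the labor demand is L(w) = (72/w)^(2).
At w = 14.4: L = 25. At w = 12: L = 36.
ΔL = 36 − 25 = 11.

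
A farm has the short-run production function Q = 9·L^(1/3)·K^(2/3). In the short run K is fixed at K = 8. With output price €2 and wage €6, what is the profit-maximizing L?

With K = 8, MP_L = (1/3)·9·L^(-2/3)·8^(2/3) = 12·L^(-2/3).
Profit maximization for a price taker requires P·MP_L = w: 2·12·L^(-2/3) = 6.
So L^(-2/3) = 0.25, which gives L = 8.

L* = 8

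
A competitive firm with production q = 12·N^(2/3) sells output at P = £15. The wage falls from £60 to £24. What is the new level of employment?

From P·MP_N = w with MP_N = 8·N^(-1/3), the labor demand is N(w) = (120/w)^(3).
At w = 60: N = 8. At w = 24: N = 125.

N* = 125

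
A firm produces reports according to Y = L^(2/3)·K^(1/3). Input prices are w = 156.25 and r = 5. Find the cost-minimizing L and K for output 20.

Cost minimization requires the marginal rate of technical substitution to equal the input-price ratio: MP_L/MP_K = w/r.
Here MP_L/MP_K = (2/3)·(K/L)/(1/3) = 2·(K/L). Setting this equal to 156.25/5 = 31.25 gives K = 15.625L.
Substituting into Y = 20: L^(2/3)·(15.625L)^(1/3) = 20.
Solving, L = 8 and K = 125.

L* = 8, K* = 125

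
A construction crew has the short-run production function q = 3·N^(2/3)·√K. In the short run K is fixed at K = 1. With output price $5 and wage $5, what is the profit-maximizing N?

With K = 1, MP_N = (2/3)·3·N^(-1/3)·1^(1/2) = 2·N^(-1/3).
Profit maximization for a price taker requires P·MP_N = w: 5·2·N^(-1/3) = 5.
So N^(-1/3) = 0.5, which gives N = 8.

N* = 8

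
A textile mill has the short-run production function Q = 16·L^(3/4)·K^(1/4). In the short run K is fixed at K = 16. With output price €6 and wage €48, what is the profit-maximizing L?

L* = 81

With K = 16, MP_L = (3/4)·16·L^(-1/4)·16^(1/4) = 24·L^(-1/4).
Profit maximization for a price taker requires P·MP_L = w: 6·24·L^(-1/4) = 48.
So L^(-1/4) = 1/3, which gives L = 81.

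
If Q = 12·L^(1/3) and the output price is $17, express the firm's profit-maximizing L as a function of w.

MP_L = (1/3)·12·L^(-2/3) = 4·L^(-2/3).
Setting P·MP_L = w: 68·L^(-2/3) = w.
Solving for L: L^(-2/3) = w/68, so L = (68/w)^(3/2).

L(w) = (68/w)^(3/2)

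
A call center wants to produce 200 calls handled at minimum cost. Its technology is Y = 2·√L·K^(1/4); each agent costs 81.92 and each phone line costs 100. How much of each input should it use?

L* = 625, K* = 256

Cost minimization requires the marginal rate of technical substitution to equal the input-price ratio: MP_L/MP_K = w/r.
Here MP_L/MP_K = (1/2)·(K/L)/(1/4) = 2·(K/L). Setting this equal to 81.92/100 = 0.8192 gives K = 0.4096L.
Substituting into Y = 200: 2·L^(1/2)·(0.4096L)^(1/4) = 200.
Solving, L = 625 and K = 256.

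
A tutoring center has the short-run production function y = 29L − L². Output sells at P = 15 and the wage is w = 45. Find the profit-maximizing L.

The marginal product of L is MP_L = 29 − 2L.
A price-taking firm hires until the value of the marginal product equals the wage: P·MP_L = w, so 15·(29 − 2L) = 45.
Then 29 − 2L = 3, giving L = 13.

L* = 13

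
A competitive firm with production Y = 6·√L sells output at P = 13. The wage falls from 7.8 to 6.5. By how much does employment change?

ΔL = 11

From P·MP_L = w with MP_L = 3·L^(-1/2), the labor demand is L(w) = (39/w)^(2).
At w = 7.8: L = 25. At w = 6.5: L = 36.
ΔL = 36 − 25 = 11.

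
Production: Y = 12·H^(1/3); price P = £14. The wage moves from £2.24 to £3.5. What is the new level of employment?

From P·MP_H = w with MP_H = 4·H^(-2/3), the labor demand is H(w) = (56/w)^(3/2).
At w = 2.24: H = 125. At w = 3.5: H = 64.

H* = 64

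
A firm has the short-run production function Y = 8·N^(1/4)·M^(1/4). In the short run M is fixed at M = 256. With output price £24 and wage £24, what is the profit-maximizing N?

N* = 16

With M = 256, MP_N = (1/4)·8·N^(-3/4)·256^(1/4) = 8·N^(-3/4).
Profit maximization for a price taker requires P·MP_N = w: 24·8·N^(-3/4) = 24.
So N^(-3/4) = 0.125, which gives N = 16.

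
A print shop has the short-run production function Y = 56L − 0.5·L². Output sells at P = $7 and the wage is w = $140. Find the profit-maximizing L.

L* = 36

The marginal product of L is MP_L = 56 − L.
A price-taking firm hires until the value of the marginal product equals the wage: P·MP_L = w, so 7·(56 − L) = 140.
Then 56 − L = 20, giving L = 36.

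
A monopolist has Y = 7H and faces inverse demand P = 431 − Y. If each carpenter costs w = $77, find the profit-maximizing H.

Marginal revenue from the inverse demand is MR = 431 − 2Y.
The marginal product is MP_H = 7.
A monopolist hires until marginal revenue product equals the wage: MR·MP_H = w.
(431 − 14H)·7 = 77, so H = 30.

H* = 30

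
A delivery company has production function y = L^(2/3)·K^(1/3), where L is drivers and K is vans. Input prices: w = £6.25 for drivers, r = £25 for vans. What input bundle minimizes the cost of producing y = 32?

Cost minimization requires the marginal rate of technical substitution to equal the input-price ratio: MP_L/MP_K = w/r.
Here MP_L/MP_K = (2/3)·(K/L)/(1/3) = 2·(K/L). Setting this equal to 6.25/25 = 0.25 gives K = 0.125L.
Substituting into y = 32: L^(2/3)·(0.125L)^(1/3) = 32.
Solving, L = 64 and K = 8.

L* = 64, K* = 8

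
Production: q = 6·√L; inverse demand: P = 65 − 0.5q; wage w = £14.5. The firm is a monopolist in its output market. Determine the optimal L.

Marginal revenue from the inverse demand is MR = 65 − q.
The marginal product is MP_L = 3·L^(-1/2).
A monopolist hires until marginal revenue product equals the wage: MR·MP_L = w.
At L, q = 6·√L. Substituting and solving: (65 − 6·√L)·3·L^(-1/2) = 14.5 gives L = 36.

L* = 36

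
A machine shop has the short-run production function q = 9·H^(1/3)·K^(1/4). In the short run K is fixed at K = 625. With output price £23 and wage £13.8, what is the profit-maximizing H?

H* = 125

With K = 625, MP_H = (1/3)·9·H^(-2/3)·625^(1/4) = 15·H^(-2/3).
Profit maximization for a price taker requires P·MP_H = w: 23·15·H^(-2/3) = 13.8.
So H^(-2/3) = 0.04, which gives H = 125.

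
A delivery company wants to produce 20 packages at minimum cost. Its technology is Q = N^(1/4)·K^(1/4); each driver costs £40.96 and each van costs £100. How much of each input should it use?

Cost minimization requires the marginal rate of technical substitution to equal the input-price ratio: MP_N/MP_K = w/r.
Here MP_N/MP_K = (1/4)·(K/N)/(1/4) = (K/N). Setting this equal to 40.96/100 = 0.4096 gives K = 0.4096N.
Substituting into Q = 20: N^(1/4)·(0.4096N)^(1/4) = 20.
Solving, N = 625 and K = 256.

N* = 625, K* = 256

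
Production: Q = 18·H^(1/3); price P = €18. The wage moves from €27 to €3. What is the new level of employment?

H* = 216

From P·MP_H = w with MP_H = 6·H^(-2/3), the labor demand is H(w) = (108/w)^(3/2).
At w = 27: H = 8. At w = 3: H = 216.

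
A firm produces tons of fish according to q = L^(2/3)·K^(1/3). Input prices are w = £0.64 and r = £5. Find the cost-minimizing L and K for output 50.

L* = 125, K* = 8

Cost minimization requires the marginal rate of technical substitution to equal the input-price ratio: MP_L/MP_K = w/r.
Here MP_L/MP_K = (2/3)·(K/L)/(1/3) = 2·(K/L). Setting this equal to 0.64/5 = 0.128 gives K = 0.064L.
Substituting into q = 50: L^(2/3)·(0.064L)^(1/3) = 50.
Solving, L = 125 and K = 8.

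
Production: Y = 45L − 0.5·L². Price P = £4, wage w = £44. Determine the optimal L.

The marginal product of L is MP_L = 45 − L.
A price-taking firm hires until the value of the marginal product equals the wage: P·MP_L = w, so 4·(45 − L) = 44.
Then 45 − L = 11, giving L = 34.

L* = 34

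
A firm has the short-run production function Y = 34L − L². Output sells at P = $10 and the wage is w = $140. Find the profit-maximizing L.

L* = 10

The marginal product of L is MP_L = 34 − 2L.
A price-taking firm hires until the value of the marginal product equals the wage: P·MP_L = w, so 10·(34 − 2L) = 140.
Then 34 − 2L = 14, giving L = 10.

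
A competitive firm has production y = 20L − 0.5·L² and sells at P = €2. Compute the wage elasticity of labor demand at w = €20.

ε = -1

From P·MP_L = w with MP_L = 20 − L, labor demand is L(w) = 20 − w/2.
dL/dw = −1/(2) = -0.5.
At w = 20, L = 10, so ε = (dL/dw)·(w/L) = (-0.5)·(20/10) = -1.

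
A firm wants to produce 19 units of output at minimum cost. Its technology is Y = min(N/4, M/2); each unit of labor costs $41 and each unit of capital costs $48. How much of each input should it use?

N* = 76, M* = 38

With a fixed-proportions technology, the cost-minimizing bundle uses no slack in either input: N/4 = M/2 = Y.
So N = 4·19 = 76 and M = 2·19 = 38.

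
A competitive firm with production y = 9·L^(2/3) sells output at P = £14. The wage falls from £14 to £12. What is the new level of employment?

L* = 343

From P·MP_L = w with MP_L = 6·L^(-1/3), the labor demand is L(w) = (84/w)^(3).
At w = 14: L = 216. At w = 12: L = 343.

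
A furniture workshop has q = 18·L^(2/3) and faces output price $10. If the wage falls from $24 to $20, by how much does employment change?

ΔL = 91

From P·MP_L = w with MP_L = 12·L^(-1/3), the labor demand is L(w) = (120/w)^(3).
At w = 24: L = 125. At w = 20: L = 216.
ΔL = 216 − 125 = 91.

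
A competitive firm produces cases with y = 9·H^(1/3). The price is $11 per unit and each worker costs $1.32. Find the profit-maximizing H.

MP_H = (1/3)·9·H^(-2/3) = 3·H^(-2/3).
Profit maximization for a price taker requires P·MP_H = w: 11·3·H^(-2/3) = 1.32.
So H^(-2/3) = 0.04, which gives H = 125.

H* = 125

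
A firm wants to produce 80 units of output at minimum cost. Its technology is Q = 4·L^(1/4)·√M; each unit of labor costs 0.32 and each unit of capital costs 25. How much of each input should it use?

L* = 625, M* = 16

Cost minimization requires the marginal rate of technical substitution to equal the input-price ratio: MP_L/MP_M = w/r.
Here MP_L/MP_M = (1/4)·(M/L)/(1/2) = 0.5·(M/L). Setting this equal to 0.32/25 = 0.0128 gives M = 0.0256L.
Substituting into Q = 80: 4·L^(1/4)·(0.0256L)^(1/2) = 80.
Solving, L = 625 and M = 16.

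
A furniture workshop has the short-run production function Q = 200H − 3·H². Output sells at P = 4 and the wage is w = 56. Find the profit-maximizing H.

H* = 31

The marginal product of H is MP_H = 200 − 6H.
A price-taking firm hires until the value of the marginal product equals the wage: P·MP_H = w, so 4·(200 − 6H) = 56.
Then 200 − 6H = 14, giving H = 31.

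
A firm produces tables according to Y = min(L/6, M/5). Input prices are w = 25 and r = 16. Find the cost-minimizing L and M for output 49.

With a fixed-proportions technology, the cost-minimizing bundle uses no slack in either input: L/6 = M/5 = Y.
So L = 6·49 = 294 and M = 5·49 = 245.

L* = 294, M* = 245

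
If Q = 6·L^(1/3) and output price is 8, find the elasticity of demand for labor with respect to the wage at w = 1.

MP_L = (1/3)·6·L^(-2/3), so P·MP_L = w gives 16·L^(-2/3) = w.
Solving, L(w) = (16/w)^(3/2). This is a constant-elasticity form: L ∝ w^(−3/2), so ε = −3/2.

ε = -1.5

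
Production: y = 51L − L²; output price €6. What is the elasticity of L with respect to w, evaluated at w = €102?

From P·MP_L = w with MP_L = 51 − 2L, labor demand is L(w) = (51 − w/6)/2.
dL/dw = −1/(12) = -1/12.
At w = 102, L = 17, so ε = (dL/dw)·(w/L) = (-1/12)·(102/17) = -0.5.

ε = -0.5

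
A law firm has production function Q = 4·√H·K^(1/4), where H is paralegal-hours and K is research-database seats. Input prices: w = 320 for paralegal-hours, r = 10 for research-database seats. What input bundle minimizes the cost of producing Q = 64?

Cost minimization requires the marginal rate of technical substitution to equal the input-price ratio: MP_H/MP_K = w/r.
Here MP_H/MP_K = (1/2)·(K/H)/(1/4) = 2·(K/H). Setting this equal to 320/10 = 32 gives K = 16H.
Substituting into Q = 64: 4·H^(1/2)·(16H)^(1/4) = 64.
Solving, H = 16 and K = 256.

H* = 16, K* = 256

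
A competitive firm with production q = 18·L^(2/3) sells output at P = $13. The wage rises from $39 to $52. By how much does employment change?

ΔL = -37

From P·MP_L = w with MP_L = 12·L^(-1/3), the labor demand is L(w) = (156/w)^(3).
At w = 39: L = 64. At w = 52: L = 27.
ΔL = 27 − 64 = -37.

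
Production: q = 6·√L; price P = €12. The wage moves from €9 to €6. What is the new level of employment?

From P·MP_L = w with MP_L = 3·L^(-1/2), the labor demand is L(w) = (36/w)^(2).
At w = 9: L = 16. At w = 6: L = 36.

L* = 36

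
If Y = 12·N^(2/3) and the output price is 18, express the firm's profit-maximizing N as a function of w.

N(w) = 2985984/w³

MP_N = (2/3)·12·N^(-1/3) = 8·N^(-1/3).
Setting P·MP_N = w: 144·N^(-1/3) = w.
Solving for N: N^(-1/3) = w/144, so N = (144/w)^(3).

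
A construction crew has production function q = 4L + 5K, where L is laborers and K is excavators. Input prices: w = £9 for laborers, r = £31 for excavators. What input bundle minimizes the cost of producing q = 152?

The inputs are perfect substitutes, so the firm uses whichever has the lower cost per unit of output.
Cost per unit of output via L is w/4 = 2.25; via K it is r/5 = 6.2. L is cheaper.
Producing q = 152 with L alone: L = 38, K = 0.

L* = 38, K* = 0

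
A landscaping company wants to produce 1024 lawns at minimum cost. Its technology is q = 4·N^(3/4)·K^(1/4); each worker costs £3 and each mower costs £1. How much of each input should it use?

Cost minimization requires the marginal rate of technical substitution to equal the input-price ratio: MP_N/MP_K = w/r.
Here MP_N/MP_K = (3/4)·(K/N)/(1/4) = 3·(K/N). Setting this equal to 3/1 = 3 gives K = N.
Substituting into q = 1024: 4·N^(3/4)·(N)^(1/4) = 1024.
Solving, N = 256 and K = 256.

N* = 256, K* = 256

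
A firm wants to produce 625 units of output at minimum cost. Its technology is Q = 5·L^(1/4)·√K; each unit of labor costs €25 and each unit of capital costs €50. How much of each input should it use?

L* = 625, K* = 625

Cost minimization requires the marginal rate of technical substitution to equal the input-price ratio: MP_L/MP_K = w/r.
Here MP_L/MP_K = (1/4)·(K/L)/(1/2) = 0.5·(K/L). Setting this equal to 25/50 = 0.5 gives K = L.
Substituting into Q = 625: 5·L^(1/4)·(L)^(1/2) = 625.
Solving, L = 625 and K = 625.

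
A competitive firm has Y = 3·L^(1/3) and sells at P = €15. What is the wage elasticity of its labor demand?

ε = -1.5

MP_L = (1/3)·3·L^(-2/3), so P·MP_L = w gives 15·L^(-2/3) = w.
Solving, L(w) = (15/w)^(3/2). This is a constant-elasticity form: L ∝ w^(−3/2), so ε = −3/2.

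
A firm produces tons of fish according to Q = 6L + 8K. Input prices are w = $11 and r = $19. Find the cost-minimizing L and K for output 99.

The inputs are perfect substitutes, so the firm uses whichever has the lower cost per unit of output.
Cost per unit of output via L is w/6 = 11/6; via K it is r/8 = 2.375. L is cheaper.
Producing Q = 99 with L alone: L = 16.5, K = 0.

L* = 16.5, K* = 0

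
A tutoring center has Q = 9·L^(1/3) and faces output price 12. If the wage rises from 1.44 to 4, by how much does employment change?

ΔL = -98

From P·MP_L = w with MP_L = 3·L^(-2/3), the labor demand is L(w) = (36/w)^(3/2).
At w = 1.44: L = 125. At w = 4: L = 27.
ΔL = 27 − 125 = -98.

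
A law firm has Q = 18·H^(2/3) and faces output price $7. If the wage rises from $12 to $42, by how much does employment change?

From P·MP_H = w with MP_H = 12·H^(-1/3), the labor demand is H(w) = (84/w)^(3).
At w = 12: H = 343. At w = 42: H = 8.
ΔH = 8 − 343 = -335.

ΔH = -335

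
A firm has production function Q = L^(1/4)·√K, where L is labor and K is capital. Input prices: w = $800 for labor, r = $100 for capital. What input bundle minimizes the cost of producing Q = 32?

Cost minimization requires the marginal rate of technical substitution to equal the input-price ratio: MP_L/MP_K = w/r.
Here MP_L/MP_K = (1/4)·(K/L)/(1/2) = 0.5·(K/L). Setting this equal to 800/100 = 8 gives K = 16L.
Substituting into Q = 32: L^(1/4)·(16L)^(1/2) = 32.
Solving, L = 16 and K = 256.

L* = 16, K* = 256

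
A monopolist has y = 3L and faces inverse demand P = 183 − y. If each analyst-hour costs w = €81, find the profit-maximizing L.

L* = 26

Marginal revenue from the inverse demand is MR = 183 − 2y.
The marginal product is MP_L = 3.
A monopolist hires until marginal revenue product equals the wage: MR·MP_L = w.
(183 − 6L)·3 = 81, so L = 26.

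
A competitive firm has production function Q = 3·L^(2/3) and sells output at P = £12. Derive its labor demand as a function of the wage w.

MP_L = (2/3)·3·L^(-1/3) = 2·L^(-1/3).
Setting P·MP_L = w: 24·L^(-1/3) = w.
Solving for L: L^(-1/3) = w/24, so L = (24/w)^(3).

L(w) = 13824/w³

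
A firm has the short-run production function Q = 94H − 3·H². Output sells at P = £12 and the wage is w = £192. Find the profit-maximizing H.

H* = 13

The marginal product of H is MP_H = 94 − 6H.
A price-taking firm hires until the value of the marginal product equals the wage: P·MP_H = w, so 12·(94 − 6H) = 192.
Then 94 − 6H = 16, giving H = 13.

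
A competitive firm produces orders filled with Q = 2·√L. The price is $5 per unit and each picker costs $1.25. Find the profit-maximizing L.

MP_L = (1/2)·2·L^(-1/2) = L^(-1/2).
Profit maximization for a price taker requires P·MP_L = w: 5·L^(-1/2) = 1.25.
So L^(-1/2) = 0.25, which gives L = 16.

L* = 16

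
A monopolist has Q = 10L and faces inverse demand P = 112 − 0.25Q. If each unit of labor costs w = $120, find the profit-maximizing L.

Marginal revenue from the inverse demand is MR = 112 − 0.5Q.
The marginal product is MP_L = 10.
A monopolist hires until marginal revenue product equals the wage: MR·MP_L = w.
(112 − 5L)·10 = 120, so L = 20.

L* = 20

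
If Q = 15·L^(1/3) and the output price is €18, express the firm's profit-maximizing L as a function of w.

MP_L = (1/3)·15·L^(-2/3) = 5·L^(-2/3).
Setting P·MP_L = w: 90·L^(-2/3) = w.
Solving for L: L^(-2/3) = w/90, so L = (90/w)^(3/2).

L(w) = (90/w)^(3/2)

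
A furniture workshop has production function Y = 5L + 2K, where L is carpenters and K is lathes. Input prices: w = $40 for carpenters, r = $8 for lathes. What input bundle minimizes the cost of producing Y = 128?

The inputs are perfect substitutes, so the firm uses whichever has the lower cost per unit of output.
Cost per unit of output via L is w/5 = 8; via K it is r/2 = 4. K is cheaper.
Producing Y = 128 with K alone: L = 0, K = 64.

L* = 0, K* = 64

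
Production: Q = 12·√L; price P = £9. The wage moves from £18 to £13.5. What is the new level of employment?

From P·MP_L = w with MP_L = 6·L^(-1/2), the labor demand is L(w) = (54/w)^(2).
At w = 18: L = 9. At w = 13.5: L = 16.

L* = 16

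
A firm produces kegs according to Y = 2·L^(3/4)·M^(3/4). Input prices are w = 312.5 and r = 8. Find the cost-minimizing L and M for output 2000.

Cost minimization requires the marginal rate of technical substitution to equal the input-price ratio: MP_L/MP_M = w/r.
Here MP_L/MP_M = (3/4)·(M/L)/(3/4) = (M/L). Setting this equal to 312.5/8 = 39.0625 gives M = 39.0625L.
Substituting into Y = 2000: 2·L^(3/4)·(39.0625L)^(3/4) = 2000.
Solving, L = 16 and M = 625.

L* = 16, M* = 625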